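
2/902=1/451 = 0.00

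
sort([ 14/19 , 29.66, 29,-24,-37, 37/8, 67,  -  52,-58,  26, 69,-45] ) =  [ - 58, - 52,-45, - 37, - 24, 14/19, 37/8,  26, 29, 29.66,  67 , 69 ] 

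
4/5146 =2/2573=   0.00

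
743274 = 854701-111427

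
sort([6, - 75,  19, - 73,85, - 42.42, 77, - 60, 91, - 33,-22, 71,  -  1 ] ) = [ -75,- 73, - 60 , - 42.42, - 33,-22, - 1,6,19, 71,77,85, 91 ]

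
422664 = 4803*88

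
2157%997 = 163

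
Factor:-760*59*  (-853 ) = 2^3*5^1*19^1*59^1*853^1 = 38248520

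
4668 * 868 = 4051824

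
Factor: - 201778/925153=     -  2^1*233^1*433^1*925153^( - 1 ) 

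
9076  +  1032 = 10108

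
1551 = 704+847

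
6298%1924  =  526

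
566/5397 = 566/5397 = 0.10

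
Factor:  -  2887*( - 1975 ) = 5^2*79^1*2887^1 = 5701825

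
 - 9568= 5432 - 15000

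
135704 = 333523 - 197819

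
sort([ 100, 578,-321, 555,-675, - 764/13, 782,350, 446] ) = [ - 675,-321, - 764/13, 100, 350 , 446, 555, 578,782 ] 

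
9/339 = 3/113 = 0.03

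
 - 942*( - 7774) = 7323108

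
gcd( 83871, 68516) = 1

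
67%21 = 4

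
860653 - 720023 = 140630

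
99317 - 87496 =11821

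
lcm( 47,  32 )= 1504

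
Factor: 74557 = 7^1 * 10651^1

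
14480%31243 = 14480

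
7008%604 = 364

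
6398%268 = 234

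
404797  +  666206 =1071003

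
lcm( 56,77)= 616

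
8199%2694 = 117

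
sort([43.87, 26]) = [ 26, 43.87]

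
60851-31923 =28928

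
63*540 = 34020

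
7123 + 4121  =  11244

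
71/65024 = 71/65024 =0.00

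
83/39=2+5/39 = 2.13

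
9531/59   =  161 + 32/59 = 161.54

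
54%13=2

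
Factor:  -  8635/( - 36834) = 2^(- 1)*3^ ( - 1 )*5^1 * 7^( - 1)*11^1 * 157^1*877^(  -  1)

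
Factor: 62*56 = 3472 = 2^4*7^1*31^1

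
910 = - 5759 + 6669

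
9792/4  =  2448= 2448.00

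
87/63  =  1  +  8/21= 1.38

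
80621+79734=160355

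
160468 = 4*40117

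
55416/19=2916+12/19 = 2916.63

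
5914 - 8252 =  -  2338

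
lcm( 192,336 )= 1344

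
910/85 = 182/17 = 10.71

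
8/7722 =4/3861 = 0.00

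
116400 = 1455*80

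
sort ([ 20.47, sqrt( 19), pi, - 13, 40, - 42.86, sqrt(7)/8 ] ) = [ - 42.86,  -  13,  sqrt ( 7)/8,  pi , sqrt(19),  20.47, 40 ]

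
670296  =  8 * 83787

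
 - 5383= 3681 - 9064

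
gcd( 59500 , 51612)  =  68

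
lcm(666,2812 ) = 25308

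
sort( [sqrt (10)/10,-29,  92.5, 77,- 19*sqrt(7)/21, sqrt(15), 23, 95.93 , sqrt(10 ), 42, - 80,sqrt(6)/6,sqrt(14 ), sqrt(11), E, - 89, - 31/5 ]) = [ - 89, - 80, - 29, - 31/5 , - 19*sqrt(7) /21, sqrt ( 10)/10, sqrt (6) /6, E,sqrt(10),sqrt (11 ), sqrt( 14),sqrt( 15 ), 23,  42, 77 , 92.5,95.93]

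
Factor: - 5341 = -7^2*109^1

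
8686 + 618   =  9304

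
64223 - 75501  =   - 11278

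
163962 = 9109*18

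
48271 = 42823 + 5448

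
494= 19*26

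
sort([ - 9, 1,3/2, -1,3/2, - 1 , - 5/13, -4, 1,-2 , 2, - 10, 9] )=[ - 10, - 9, - 4, -2,- 1 , - 1 , - 5/13, 1, 1 , 3/2, 3/2 , 2,9] 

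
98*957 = 93786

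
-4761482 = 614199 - 5375681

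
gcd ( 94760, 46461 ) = 1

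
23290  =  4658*5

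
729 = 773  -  44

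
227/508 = 227/508=0.45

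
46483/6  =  7747+1/6  =  7747.17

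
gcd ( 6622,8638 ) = 14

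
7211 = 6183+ 1028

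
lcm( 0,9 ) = 0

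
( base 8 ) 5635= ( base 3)11002010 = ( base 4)232131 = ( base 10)2973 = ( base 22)633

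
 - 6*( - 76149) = 456894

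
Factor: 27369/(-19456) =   -  2^( -10) *3^2 * 19^( - 1) *3041^1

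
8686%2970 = 2746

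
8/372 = 2/93 = 0.02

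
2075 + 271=2346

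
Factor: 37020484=2^2*977^1 * 9473^1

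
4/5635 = 4/5635  =  0.00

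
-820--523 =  - 297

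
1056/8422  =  528/4211 = 0.13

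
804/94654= 402/47327 =0.01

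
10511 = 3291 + 7220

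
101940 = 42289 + 59651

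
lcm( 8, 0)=0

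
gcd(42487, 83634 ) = 1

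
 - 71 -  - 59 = - 12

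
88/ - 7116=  - 1+1757/1779 =- 0.01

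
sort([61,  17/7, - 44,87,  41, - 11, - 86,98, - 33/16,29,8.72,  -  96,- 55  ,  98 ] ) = [ - 96, -86, - 55,-44, - 11,  -  33/16,17/7, 8.72, 29 , 41, 61,87,98, 98]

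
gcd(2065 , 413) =413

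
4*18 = 72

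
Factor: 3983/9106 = 2^ ( - 1 )*7^1*29^( - 1 )*157^ ( - 1)*569^1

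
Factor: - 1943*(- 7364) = 2^2*7^1*29^1*67^1*263^1  =  14308252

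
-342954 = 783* ( - 438 ) 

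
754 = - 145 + 899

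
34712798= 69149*502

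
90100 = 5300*17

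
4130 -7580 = -3450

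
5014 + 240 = 5254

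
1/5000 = 1/5000=0.00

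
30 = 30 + 0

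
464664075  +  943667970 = 1408332045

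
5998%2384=1230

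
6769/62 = 109 +11/62 = 109.18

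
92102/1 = 92102=92102.00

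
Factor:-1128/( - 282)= 2^2 = 4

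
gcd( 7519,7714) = 1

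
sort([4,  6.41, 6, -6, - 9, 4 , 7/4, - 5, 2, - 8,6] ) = [ - 9, - 8,-6, - 5, 7/4, 2, 4, 4, 6, 6, 6.41 ] 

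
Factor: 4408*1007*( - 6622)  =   - 2^4*7^1*11^1*19^2*29^1*43^1*53^1 = -29394104432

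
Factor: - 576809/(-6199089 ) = 3^(-1 )*13^(-2)*89^1*6481^1*12227^( - 1)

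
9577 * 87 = 833199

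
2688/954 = 448/159 = 2.82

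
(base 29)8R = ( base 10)259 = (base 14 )147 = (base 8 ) 403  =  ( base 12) 197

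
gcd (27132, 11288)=68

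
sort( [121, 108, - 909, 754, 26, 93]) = [-909, 26, 93,108, 121,754 ] 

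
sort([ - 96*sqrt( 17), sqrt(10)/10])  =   [  -  96*sqrt(17), sqrt(10)/10]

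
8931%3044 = 2843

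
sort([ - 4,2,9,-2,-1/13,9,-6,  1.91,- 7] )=[ - 7,-6, - 4,-2, - 1/13 , 1.91, 2,9  ,  9 ]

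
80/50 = 8/5 = 1.60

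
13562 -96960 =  - 83398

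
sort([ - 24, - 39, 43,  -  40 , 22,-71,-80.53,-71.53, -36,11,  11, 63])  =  [ - 80.53, - 71.53, - 71  , - 40, - 39 , - 36, - 24,  11 , 11, 22,  43, 63]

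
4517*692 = 3125764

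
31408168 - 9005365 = 22402803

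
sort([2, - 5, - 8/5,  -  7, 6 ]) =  [ - 7, - 5,- 8/5,2, 6] 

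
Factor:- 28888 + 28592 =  - 296 = -2^3 * 37^1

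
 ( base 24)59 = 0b10000001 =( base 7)243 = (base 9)153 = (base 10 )129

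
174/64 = 2 + 23/32 = 2.72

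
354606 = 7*50658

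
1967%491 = 3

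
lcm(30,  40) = 120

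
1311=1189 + 122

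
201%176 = 25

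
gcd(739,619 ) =1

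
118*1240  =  146320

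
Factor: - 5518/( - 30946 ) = 31^1*89^1*15473^( -1)= 2759/15473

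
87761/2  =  43880+1/2 = 43880.50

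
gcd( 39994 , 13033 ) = 1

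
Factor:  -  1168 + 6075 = 7^1 * 701^1 = 4907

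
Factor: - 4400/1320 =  - 2^1*3^(-1)*5^1 = - 10/3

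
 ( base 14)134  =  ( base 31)7p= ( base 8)362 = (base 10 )242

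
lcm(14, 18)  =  126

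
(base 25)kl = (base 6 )2225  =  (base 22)11F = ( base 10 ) 521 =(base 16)209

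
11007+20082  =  31089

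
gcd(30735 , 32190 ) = 15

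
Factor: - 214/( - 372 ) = 2^ (-1) * 3^(-1) * 31^( - 1)* 107^1 = 107/186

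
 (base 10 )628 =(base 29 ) lj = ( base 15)2bd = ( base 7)1555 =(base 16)274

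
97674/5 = 97674/5 = 19534.80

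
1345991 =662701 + 683290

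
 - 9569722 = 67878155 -77447877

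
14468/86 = 168 + 10/43 = 168.23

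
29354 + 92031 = 121385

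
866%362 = 142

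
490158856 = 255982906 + 234175950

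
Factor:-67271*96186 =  - 2^1*3^1 * 17^1*23^1 *41^1*67271^1 =-  6470528406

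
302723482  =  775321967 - 472598485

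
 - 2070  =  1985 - 4055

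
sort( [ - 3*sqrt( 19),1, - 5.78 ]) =[ - 3*sqrt(19 ),  -  5.78, 1] 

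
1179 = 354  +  825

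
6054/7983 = 2018/2661 =0.76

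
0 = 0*783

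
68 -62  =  6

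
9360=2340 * 4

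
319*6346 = 2024374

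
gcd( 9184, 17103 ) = 1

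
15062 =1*15062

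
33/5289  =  11/1763 = 0.01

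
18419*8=147352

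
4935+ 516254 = 521189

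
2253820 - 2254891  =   - 1071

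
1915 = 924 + 991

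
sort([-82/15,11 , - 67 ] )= [-67, - 82/15, 11] 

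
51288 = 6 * 8548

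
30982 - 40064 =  - 9082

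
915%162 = 105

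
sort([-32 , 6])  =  [ - 32, 6 ] 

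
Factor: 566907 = 3^1*11^1*41^1*419^1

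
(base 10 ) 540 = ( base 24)mc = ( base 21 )14F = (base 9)660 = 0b1000011100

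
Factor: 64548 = 2^2*3^2 * 11^1 *163^1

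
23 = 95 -72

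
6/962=3/481 = 0.01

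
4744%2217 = 310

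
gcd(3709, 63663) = 1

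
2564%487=129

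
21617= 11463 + 10154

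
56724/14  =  28362/7 = 4051.71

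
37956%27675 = 10281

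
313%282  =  31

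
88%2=0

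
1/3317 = 1/3317 =0.00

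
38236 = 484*79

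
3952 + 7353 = 11305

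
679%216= 31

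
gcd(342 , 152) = 38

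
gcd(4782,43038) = 4782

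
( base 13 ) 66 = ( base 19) 48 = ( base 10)84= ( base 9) 103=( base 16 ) 54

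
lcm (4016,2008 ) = 4016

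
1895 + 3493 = 5388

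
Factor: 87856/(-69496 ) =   -  2^1*7^ (-1 )*17^1 * 19^1*73^( - 1) = -  646/511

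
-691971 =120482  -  812453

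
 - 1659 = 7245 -8904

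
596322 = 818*729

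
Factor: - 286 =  - 2^1*11^1*13^1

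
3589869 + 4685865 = 8275734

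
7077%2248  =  333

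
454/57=7 + 55/57 = 7.96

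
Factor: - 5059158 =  - 2^1*3^1*13^1 * 37^1*1753^1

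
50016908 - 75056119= - 25039211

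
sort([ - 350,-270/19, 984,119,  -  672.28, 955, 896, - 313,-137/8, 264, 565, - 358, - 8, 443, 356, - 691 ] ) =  [ - 691, - 672.28, - 358,-350,-313, - 137/8,-270/19,-8, 119, 264  ,  356,443,565, 896, 955  ,  984]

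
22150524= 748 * 29613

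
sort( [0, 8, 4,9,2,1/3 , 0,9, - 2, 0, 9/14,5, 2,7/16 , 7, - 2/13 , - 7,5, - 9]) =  [ - 9, - 7,  -  2,- 2/13,0,0,0,1/3,7/16, 9/14,2, 2, 4,5,5,7,8,9,9]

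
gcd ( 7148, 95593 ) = 1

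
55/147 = 55/147=0.37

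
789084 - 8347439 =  - 7558355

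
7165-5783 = 1382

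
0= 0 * 738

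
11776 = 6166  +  5610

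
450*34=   15300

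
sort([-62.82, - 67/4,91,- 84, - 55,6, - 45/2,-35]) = [ - 84, - 62.82, - 55, - 35,-45/2, - 67/4,6, 91]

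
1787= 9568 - 7781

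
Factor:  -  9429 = -3^1* 7^1*449^1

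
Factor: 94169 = 94169^1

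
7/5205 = 7/5205=0.00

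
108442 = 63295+45147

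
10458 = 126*83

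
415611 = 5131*81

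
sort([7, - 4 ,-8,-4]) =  [-8, - 4, - 4, 7] 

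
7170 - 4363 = 2807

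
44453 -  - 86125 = 130578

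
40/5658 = 20/2829 = 0.01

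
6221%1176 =341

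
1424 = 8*178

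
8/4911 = 8/4911 = 0.00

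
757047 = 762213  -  5166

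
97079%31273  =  3260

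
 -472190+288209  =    -  183981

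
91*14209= 1293019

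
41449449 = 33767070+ 7682379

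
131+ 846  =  977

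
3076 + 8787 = 11863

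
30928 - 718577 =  - 687649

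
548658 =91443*6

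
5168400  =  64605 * 80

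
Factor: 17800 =2^3* 5^2*89^1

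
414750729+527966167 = 942716896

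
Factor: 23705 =5^1*11^1*431^1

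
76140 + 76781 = 152921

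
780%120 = 60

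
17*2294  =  38998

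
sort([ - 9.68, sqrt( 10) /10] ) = [ - 9.68,sqrt( 10)/10 ] 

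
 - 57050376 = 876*( - 65126)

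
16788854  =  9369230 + 7419624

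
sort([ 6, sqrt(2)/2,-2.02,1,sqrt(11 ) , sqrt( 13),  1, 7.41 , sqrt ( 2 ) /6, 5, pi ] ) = [ - 2.02 , sqrt( 2)/6, sqrt(2 )/2, 1,  1, pi, sqrt( 11 ), sqrt(13), 5, 6 , 7.41 ] 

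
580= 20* 29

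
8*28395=227160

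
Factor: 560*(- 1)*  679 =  - 2^4*5^1* 7^2 * 97^1  =  -380240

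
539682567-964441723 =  - 424759156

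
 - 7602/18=-423 + 2/3  =  - 422.33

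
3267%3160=107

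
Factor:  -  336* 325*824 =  - 89980800 =-2^7*3^1*5^2*7^1*13^1*103^1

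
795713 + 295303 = 1091016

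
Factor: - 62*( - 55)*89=2^1*5^1 * 11^1 * 31^1 * 89^1 = 303490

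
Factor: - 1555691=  - 1555691^1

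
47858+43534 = 91392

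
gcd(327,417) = 3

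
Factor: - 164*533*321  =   - 28059252 = - 2^2*3^1*13^1*41^2*107^1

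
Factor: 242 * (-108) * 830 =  - 2^4*3^3*5^1 * 11^2*83^1 = -  21692880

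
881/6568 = 881/6568 = 0.13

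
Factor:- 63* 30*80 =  - 151200 = - 2^5*  3^3*5^2*7^1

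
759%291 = 177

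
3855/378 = 10 + 25/126 = 10.20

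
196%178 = 18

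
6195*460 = 2849700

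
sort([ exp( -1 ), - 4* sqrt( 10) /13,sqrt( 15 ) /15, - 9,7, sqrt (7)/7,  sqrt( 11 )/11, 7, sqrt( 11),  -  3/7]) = [ - 9,  -  4*sqrt(10)/13,- 3/7,sqrt( 15 )/15, sqrt(11 )/11, exp( - 1),  sqrt( 7 ) /7,  sqrt ( 11),7,7] 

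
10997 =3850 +7147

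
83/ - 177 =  - 1 + 94/177 = - 0.47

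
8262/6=1377 = 1377.00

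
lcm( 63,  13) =819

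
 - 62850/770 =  - 82 + 29/77 = - 81.62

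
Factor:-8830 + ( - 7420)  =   - 16250 = -  2^1*5^4*13^1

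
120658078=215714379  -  95056301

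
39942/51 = 13314/17=783.18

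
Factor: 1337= 7^1 * 191^1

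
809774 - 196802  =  612972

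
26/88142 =13/44071 = 0.00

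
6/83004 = 1/13834  =  0.00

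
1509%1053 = 456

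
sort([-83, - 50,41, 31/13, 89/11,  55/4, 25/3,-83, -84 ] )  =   [ - 84,-83, - 83,-50,  31/13,  89/11, 25/3, 55/4, 41]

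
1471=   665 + 806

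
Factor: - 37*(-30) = 1110= 2^1*3^1  *5^1 * 37^1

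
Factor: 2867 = 47^1*61^1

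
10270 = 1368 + 8902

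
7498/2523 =2 + 2452/2523 = 2.97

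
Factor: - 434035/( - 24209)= 5^1*7^1 * 43^( - 1)*563^( - 1) * 12401^1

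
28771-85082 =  - 56311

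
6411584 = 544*11786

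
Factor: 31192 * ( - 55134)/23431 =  -2^4*3^3*7^1*557^1*1021^1*23431^ ( - 1 )  =  - 1719739728/23431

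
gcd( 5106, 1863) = 69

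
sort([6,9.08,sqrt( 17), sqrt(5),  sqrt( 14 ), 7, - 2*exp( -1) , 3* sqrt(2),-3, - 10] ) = [ - 10,-3, - 2*exp(- 1), sqrt( 5), sqrt( 14 ) , sqrt( 17), 3*sqrt( 2 ), 6, 7,9.08] 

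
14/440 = 7/220 = 0.03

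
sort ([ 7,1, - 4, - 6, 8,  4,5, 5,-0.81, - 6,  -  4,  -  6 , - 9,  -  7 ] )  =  [-9 ,  -  7, - 6, - 6,-6,  -  4,  -  4, - 0.81  ,  1 , 4, 5,5  ,  7,8] 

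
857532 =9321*92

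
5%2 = 1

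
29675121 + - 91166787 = -61491666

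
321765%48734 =29361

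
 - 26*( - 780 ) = 20280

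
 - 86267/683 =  - 127 + 474/683 = - 126.31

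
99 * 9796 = 969804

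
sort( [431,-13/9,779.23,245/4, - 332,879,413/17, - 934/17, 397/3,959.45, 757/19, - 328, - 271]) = [ - 332, - 328, - 271, - 934/17, - 13/9, 413/17,757/19,  245/4, 397/3,431,779.23,879,959.45 ]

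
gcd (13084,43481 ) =1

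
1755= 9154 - 7399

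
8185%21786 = 8185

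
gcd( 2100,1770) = 30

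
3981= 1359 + 2622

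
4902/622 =2451/311  =  7.88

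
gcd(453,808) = 1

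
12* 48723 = 584676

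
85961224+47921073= 133882297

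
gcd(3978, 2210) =442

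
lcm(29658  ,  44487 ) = 88974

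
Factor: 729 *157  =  3^6*157^1 = 114453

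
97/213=97/213 = 0.46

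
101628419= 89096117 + 12532302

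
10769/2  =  10769/2 =5384.50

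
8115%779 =325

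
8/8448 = 1/1056= 0.00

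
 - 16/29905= -16/29905  =  - 0.00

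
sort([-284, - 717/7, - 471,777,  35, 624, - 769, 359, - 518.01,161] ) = [ - 769,- 518.01,- 471, - 284, - 717/7, 35, 161,359, 624,777 ] 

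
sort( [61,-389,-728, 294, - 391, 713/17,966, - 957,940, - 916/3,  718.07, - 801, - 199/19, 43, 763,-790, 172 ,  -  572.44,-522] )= [-957,- 801,-790, - 728, -572.44,-522, - 391, - 389 , - 916/3,  -  199/19,713/17, 43,  61,172,294, 718.07,763,940 , 966] 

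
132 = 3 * 44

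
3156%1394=368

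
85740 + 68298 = 154038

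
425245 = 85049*5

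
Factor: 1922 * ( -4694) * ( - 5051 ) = 2^2*31^2*2347^1*5051^1 = 45569455268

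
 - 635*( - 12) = 7620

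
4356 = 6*726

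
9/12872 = 9/12872=0.00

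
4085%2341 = 1744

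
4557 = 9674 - 5117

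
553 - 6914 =  -  6361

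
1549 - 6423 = - 4874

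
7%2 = 1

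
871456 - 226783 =644673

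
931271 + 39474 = 970745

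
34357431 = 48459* 709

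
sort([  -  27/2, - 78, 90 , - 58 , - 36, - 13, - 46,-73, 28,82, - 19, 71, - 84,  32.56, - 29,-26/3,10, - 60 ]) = [ - 84, - 78, - 73, - 60, - 58, - 46, - 36,-29 , - 19, - 27/2, - 13, - 26/3,10, 28, 32.56,71, 82, 90 ] 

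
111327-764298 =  - 652971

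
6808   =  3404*2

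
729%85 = 49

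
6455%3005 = 445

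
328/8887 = 328/8887 = 0.04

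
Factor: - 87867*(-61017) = 3^3*11^1*13^1*43^2*751^1 = 5361380739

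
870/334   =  2 + 101/167  =  2.60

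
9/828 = 1/92 = 0.01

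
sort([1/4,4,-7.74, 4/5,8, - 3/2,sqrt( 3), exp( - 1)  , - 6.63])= [ - 7.74, - 6.63, - 3/2,  1/4,exp( - 1 ),4/5,  sqrt( 3 ) , 4, 8]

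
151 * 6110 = 922610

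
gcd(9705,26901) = 3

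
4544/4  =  1136 = 1136.00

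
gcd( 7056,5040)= 1008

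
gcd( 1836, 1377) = 459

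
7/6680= 7/6680 =0.00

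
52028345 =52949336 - 920991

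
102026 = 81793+20233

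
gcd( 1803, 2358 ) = 3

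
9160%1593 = 1195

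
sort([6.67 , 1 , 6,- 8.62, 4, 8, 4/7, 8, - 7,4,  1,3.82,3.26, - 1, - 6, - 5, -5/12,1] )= [ - 8.62, - 7, - 6, - 5, - 1, -5/12, 4/7, 1,  1 , 1, 3.26, 3.82 , 4 , 4, 6,  6.67,  8,8 ] 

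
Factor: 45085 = 5^1*71^1*127^1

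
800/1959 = 800/1959 =0.41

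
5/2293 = 5/2293= 0.00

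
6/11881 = 6/11881 = 0.00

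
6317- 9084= - 2767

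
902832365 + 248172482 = 1151004847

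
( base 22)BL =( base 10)263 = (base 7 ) 524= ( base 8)407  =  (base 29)92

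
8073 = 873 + 7200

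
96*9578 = 919488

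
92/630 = 46/315 = 0.15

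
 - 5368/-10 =2684/5= 536.80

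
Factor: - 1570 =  - 2^1*5^1*157^1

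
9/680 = 9/680 = 0.01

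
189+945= 1134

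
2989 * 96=286944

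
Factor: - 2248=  - 2^3* 281^1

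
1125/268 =1125/268= 4.20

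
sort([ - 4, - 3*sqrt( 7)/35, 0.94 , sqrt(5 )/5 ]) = [-4, - 3*sqrt( 7)/35, sqrt( 5)/5 , 0.94 ] 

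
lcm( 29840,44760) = 89520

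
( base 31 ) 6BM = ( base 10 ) 6129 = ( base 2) 1011111110001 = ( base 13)2A36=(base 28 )7MP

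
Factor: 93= 3^1 * 31^1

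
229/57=229/57 = 4.02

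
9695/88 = 9695/88 = 110.17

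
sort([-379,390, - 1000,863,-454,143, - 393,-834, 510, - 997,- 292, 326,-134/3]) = [-1000, -997,-834, - 454,- 393, - 379, - 292, - 134/3,143, 326,  390 , 510,863]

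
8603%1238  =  1175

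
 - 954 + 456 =  -  498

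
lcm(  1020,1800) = 30600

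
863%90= 53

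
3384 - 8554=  - 5170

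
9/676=9/676 = 0.01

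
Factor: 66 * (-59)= - 2^1*3^1 * 11^1 * 59^1 = - 3894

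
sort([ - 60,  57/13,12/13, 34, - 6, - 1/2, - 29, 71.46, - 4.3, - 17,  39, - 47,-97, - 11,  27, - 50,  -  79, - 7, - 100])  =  [ - 100, - 97, - 79,-60, - 50, - 47,-29, - 17, - 11, - 7, - 6, - 4.3, - 1/2, 12/13, 57/13,27,34,39 , 71.46]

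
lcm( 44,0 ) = 0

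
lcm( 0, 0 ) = 0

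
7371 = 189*39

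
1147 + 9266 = 10413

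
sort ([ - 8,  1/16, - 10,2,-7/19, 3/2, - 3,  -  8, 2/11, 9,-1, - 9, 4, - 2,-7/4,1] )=[ - 10,  -  9, - 8 ,-8, - 3, - 2 , - 7/4 ,-1,  -  7/19, 1/16,2/11,1, 3/2,2  ,  4,9] 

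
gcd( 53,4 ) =1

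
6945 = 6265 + 680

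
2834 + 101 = 2935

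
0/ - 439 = 0/1 = - 0.00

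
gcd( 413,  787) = 1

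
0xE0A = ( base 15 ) 10E9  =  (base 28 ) 4GA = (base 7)13323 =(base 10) 3594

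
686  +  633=1319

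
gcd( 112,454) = 2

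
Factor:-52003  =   - 7^1*17^1*19^1*23^1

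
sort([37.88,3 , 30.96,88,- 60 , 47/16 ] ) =[ - 60,47/16,3,30.96, 37.88 , 88]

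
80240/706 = 113+ 231/353  =  113.65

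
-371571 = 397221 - 768792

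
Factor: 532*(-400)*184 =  - 39155200 = -2^9*5^2*7^1*19^1*23^1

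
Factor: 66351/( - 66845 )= -3^1*5^( - 1 )*17^1 * 29^(  -  1) * 461^( - 1)* 1301^1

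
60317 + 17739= 78056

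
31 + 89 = 120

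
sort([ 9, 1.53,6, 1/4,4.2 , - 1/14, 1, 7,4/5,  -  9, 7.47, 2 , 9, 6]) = [ - 9, - 1/14, 1/4  ,  4/5 , 1,1.53,2 , 4.2,6,6, 7,7.47, 9,9]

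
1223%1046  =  177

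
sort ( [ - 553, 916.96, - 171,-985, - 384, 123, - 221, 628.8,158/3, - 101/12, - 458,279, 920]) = [ - 985,  -  553, - 458, - 384, - 221, - 171, - 101/12, 158/3,123,279,628.8, 916.96, 920]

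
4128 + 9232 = 13360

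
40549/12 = 3379 + 1/12 = 3379.08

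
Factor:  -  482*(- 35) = 16870 =2^1 *5^1*7^1*241^1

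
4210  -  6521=-2311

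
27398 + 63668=91066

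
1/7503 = 1/7503 = 0.00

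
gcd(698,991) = 1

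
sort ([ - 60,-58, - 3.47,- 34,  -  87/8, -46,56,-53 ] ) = [ - 60, - 58, - 53, - 46, - 34,-87/8, - 3.47,56] 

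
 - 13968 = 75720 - 89688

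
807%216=159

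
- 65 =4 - 69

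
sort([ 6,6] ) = [6,6] 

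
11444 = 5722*2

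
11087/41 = 11087/41 =270.41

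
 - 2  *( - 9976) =19952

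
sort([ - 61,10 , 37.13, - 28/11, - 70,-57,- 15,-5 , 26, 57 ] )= [ - 70, - 61 , - 57, - 15, - 5,-28/11 , 10 , 26, 37.13, 57]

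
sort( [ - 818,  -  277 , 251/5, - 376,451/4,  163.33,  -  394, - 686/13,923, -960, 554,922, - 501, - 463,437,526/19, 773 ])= [ - 960, - 818 , - 501, - 463,-394, - 376, - 277, - 686/13 , 526/19, 251/5 , 451/4,  163.33, 437, 554,773, 922,  923]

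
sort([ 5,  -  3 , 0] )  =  [-3, 0, 5] 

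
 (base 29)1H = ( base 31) 1F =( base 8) 56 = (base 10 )46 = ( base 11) 42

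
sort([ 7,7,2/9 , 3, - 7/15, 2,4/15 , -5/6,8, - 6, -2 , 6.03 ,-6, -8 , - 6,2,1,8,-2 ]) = [  -  8, - 6, -6, - 6, - 2,-2,  -  5/6,-7/15,2/9, 4/15, 1,2,2,3 , 6.03, 7,7, 8,8]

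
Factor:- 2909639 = - 61^1*47699^1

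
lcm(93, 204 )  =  6324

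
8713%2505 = 1198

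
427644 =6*71274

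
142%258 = 142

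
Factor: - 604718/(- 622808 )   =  302359/311404=2^( - 2)*127^( - 1)*137^1 * 613^( - 1 )*2207^1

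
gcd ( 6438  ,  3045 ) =87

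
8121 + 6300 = 14421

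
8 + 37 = 45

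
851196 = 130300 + 720896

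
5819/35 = 5819/35 = 166.26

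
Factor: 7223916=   2^2*3^1*7^1*85999^1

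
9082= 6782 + 2300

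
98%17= 13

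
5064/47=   5064/47 = 107.74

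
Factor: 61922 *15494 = 959419468 =2^2*7^1*61^1*127^1*4423^1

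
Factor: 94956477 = 3^1*7^1*11^1*411067^1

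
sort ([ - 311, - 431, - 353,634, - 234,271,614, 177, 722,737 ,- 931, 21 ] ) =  [  -  931, - 431, - 353, - 311, - 234, 21, 177,271, 614,  634, 722, 737 ] 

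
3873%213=39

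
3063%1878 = 1185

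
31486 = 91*346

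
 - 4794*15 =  - 71910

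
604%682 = 604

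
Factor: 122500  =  2^2*5^4*7^2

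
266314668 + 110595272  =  376909940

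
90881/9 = 90881/9 = 10097.89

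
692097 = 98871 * 7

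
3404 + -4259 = - 855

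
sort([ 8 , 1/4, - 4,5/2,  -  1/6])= [-4, - 1/6,  1/4, 5/2, 8 ] 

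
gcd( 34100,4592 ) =4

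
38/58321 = 38/58321 =0.00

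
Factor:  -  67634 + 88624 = 2^1*5^1*2099^1 = 20990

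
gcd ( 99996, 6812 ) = 52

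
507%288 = 219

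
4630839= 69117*67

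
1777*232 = 412264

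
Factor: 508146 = 2^1*3^1*84691^1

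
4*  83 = 332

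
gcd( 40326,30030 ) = 858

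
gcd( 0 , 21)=21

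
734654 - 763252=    - 28598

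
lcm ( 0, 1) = 0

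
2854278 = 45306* 63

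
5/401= 5/401 = 0.01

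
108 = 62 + 46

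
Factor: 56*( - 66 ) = - 3696 = -2^4*3^1* 7^1*11^1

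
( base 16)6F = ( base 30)3l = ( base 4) 1233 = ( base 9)133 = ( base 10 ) 111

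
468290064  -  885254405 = -416964341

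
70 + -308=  - 238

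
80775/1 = 80775 = 80775.00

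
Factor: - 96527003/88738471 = - 17^1 *179^1*31721^1*88738471^( - 1)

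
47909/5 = 47909/5 = 9581.80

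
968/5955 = 968/5955 = 0.16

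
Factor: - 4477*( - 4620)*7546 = 156079502040 = 2^3*3^1*5^1 * 7^4 * 11^4*37^1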